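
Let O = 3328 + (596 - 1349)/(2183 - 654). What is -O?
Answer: -5087759/1529 ≈ -3327.5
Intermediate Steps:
O = 5087759/1529 (O = 3328 - 753/1529 = 5087759/1529 ≈ 3327.5)
-O = -1*5087759/1529 = -5087759/1529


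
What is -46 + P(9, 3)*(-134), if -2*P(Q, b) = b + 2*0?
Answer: 155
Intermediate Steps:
P(Q, b) = -b/2 (P(Q, b) = -(b + 2*0)/2 = -(b + 0)/2 = -b/2)
-46 + P(9, 3)*(-134) = -46 - ½*3*(-134) = -46 - 3/2*(-134) = -46 + 201 = 155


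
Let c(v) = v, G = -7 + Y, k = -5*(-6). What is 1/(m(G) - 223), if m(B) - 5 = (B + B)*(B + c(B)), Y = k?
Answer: 1/1898 ≈ 0.00052687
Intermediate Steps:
k = 30
Y = 30
G = 23 (G = -7 + 30 = 23)
m(B) = 5 + 4*B² (m(B) = 5 + (B + B)*(B + B) = 5 + (2*B)*(2*B) = 5 + 4*B²)
1/(m(G) - 223) = 1/((5 + 4*23²) - 223) = 1/((5 + 4*529) - 223) = 1/((5 + 2116) - 223) = 1/(2121 - 223) = 1/1898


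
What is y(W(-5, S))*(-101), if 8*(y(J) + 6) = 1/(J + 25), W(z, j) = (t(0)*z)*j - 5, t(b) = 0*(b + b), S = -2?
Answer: 96859/160 ≈ 605.37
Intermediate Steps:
t(b) = 0 (t(b) = 0*(2*b) = 0)
W(z, j) = -5 (W(z, j) = (0*z)*j - 5 = 0*j - 5 = 0 - 5 = -5)
y(J) = -6 + 1/(8*(25 + J)) (y(J) = -6 + 1/(8*(J + 25)) = -6 + 1/(8*(25 + J)))
y(W(-5, S))*(-101) = ((-1199 - 48*(-5))/(8*(25 - 5)))*(-101) = ((⅛)*(-1199 + 240)/20)*(-101) = ((⅛)*(1/20)*(-959))*(-101) = -959/160*(-101) = 96859/160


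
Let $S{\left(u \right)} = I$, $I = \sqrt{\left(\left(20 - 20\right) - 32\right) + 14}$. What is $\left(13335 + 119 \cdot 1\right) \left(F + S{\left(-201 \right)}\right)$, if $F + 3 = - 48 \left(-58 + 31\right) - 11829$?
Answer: $-141751344 + 40362 i \sqrt{2} \approx -1.4175 \cdot 10^{8} + 57081.0 i$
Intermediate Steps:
$I = 3 i \sqrt{2}$ ($I = \sqrt{\left(0 - 32\right) + 14} = \sqrt{-32 + 14} = \sqrt{-18} = 3 i \sqrt{2} \approx 4.2426 i$)
$S{\left(u \right)} = 3 i \sqrt{2}$
$F = -10536$ ($F = -3 - \left(11829 + 48 \left(-58 + 31\right)\right) = -3 - 10533 = -10536$)
$\left(13335 + 119 \cdot 1\right) \left(F + S{\left(-201 \right)}\right) = \left(13335 + 119 \cdot 1\right) \left(-10536 + 3 i \sqrt{2}\right) = \left(13335 + 119\right) \left(-10536 + 3 i \sqrt{2}\right) = 13454 \left(-10536 + 3 i \sqrt{2}\right) = -141751344 + 40362 i \sqrt{2}$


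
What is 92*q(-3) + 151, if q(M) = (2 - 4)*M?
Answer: 703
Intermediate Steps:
q(M) = -2*M
92*q(-3) + 151 = 92*(-2*(-3)) + 151 = 92*6 + 151 = 552 + 151 = 703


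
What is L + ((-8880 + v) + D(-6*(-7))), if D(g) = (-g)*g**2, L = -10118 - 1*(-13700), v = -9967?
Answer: -89353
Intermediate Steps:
L = 3582 (L = -10118 + 13700 = 3582)
D(g) = -g**3
L + ((-8880 + v) + D(-6*(-7))) = 3582 + ((-8880 - 9967) - (-6*(-7))**3) = 3582 + (-18847 - 1*42**3) = 3582 + (-18847 - 1*74088) = 3582 + (-18847 - 74088) = 3582 - 92935 = -89353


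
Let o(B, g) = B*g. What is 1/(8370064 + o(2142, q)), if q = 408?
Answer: 1/9244000 ≈ 1.0818e-7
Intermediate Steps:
1/(8370064 + o(2142, q)) = 1/(8370064 + 2142*408) = 1/(8370064 + 873936) = 1/9244000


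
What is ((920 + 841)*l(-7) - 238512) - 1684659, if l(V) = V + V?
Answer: -1947825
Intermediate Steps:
l(V) = 2*V
((920 + 841)*l(-7) - 238512) - 1684659 = ((920 + 841)*(2*(-7)) - 238512) - 1684659 = (1761*(-14) - 238512) - 1684659 = (-24654 - 238512) - 1684659 = -263166 - 1684659 = -1947825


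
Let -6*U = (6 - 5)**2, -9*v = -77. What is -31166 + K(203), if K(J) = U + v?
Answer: -560837/18 ≈ -31158.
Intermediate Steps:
v = 77/9 (v = -1/9*(-77) = 77/9 ≈ 8.5556)
U = -1/6 (U = -(6 - 5)**2/6 = -1/6*1**2 = -1/6*1 = -1/6 ≈ -0.16667)
K(J) = 151/18 (K(J) = -1/6 + 77/9 = 151/18)
-31166 + K(203) = -31166 + 151/18 = -560837/18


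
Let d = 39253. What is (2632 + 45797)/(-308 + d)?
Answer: 48429/38945 ≈ 1.2435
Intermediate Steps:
(2632 + 45797)/(-308 + d) = (2632 + 45797)/(-308 + 39253) = 48429/38945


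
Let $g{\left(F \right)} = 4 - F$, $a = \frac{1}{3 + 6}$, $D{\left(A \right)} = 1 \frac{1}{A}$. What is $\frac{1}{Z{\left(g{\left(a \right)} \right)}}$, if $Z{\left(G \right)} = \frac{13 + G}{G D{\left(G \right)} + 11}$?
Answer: $\frac{27}{38} \approx 0.71053$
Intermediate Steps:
$D{\left(A \right)} = \frac{1}{A}$
$a = \frac{1}{9} \approx 0.11111$
$Z{\left(G \right)} = \frac{13}{12} + \frac{G}{12}$ ($Z{\left(G \right)} = \frac{13 + G}{\frac{G}{G} + 11} = \frac{13 + G}{1 + 11} = \frac{13 + G}{12} = \left(13 + G\right) \frac{1}{12} = \frac{13}{12} + \frac{G}{12}$)
$\frac{1}{Z{\left(g{\left(a \right)} \right)}} = \frac{1}{\frac{13}{12} + \frac{4 - \frac{1}{9}}{12}} = \frac{1}{\frac{13}{12} + \frac{1}{12} \cdot \frac{35}{9}} = \frac{1}{\frac{13}{12} + \frac{35}{108}} = \frac{1}{\frac{38}{27}} = \frac{27}{38}$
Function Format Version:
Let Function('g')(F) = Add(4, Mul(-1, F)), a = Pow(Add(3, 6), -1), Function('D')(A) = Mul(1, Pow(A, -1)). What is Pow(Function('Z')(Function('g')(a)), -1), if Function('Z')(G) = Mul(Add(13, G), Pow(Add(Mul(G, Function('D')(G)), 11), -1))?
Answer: Rational(27, 38) ≈ 0.71053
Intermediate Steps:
Function('D')(A) = Pow(A, -1)
a = Rational(1, 9) (a = Pow(9, -1) = Rational(1, 9) ≈ 0.11111)
Function('Z')(G) = Add(Rational(13, 12), Mul(Rational(1, 12), G)) (Function('Z')(G) = Mul(Add(13, G), Pow(Add(Mul(G, Pow(G, -1)), 11), -1)) = Mul(Add(13, G), Pow(Add(1, 11), -1)) = Mul(Add(13, G), Pow(12, -1)) = Mul(Add(13, G), Rational(1, 12)) = Add(Rational(13, 12), Mul(Rational(1, 12), G)))
Pow(Function('Z')(Function('g')(a)), -1) = Pow(Add(Rational(13, 12), Mul(Rational(1, 12), Add(4, Mul(-1, Rational(1, 9))))), -1) = Pow(Add(Rational(13, 12), Mul(Rational(1, 12), Add(4, Rational(-1, 9)))), -1) = Pow(Add(Rational(13, 12), Mul(Rational(1, 12), Rational(35, 9))), -1) = Pow(Add(Rational(13, 12), Rational(35, 108)), -1) = Pow(Rational(38, 27), -1) = Rational(27, 38)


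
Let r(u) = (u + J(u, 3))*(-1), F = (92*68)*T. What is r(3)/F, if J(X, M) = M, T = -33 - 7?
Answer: 3/125120 ≈ 2.3977e-5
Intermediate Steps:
T = -40
F = -250240 (F = (92*68)*(-40) = 6256*(-40) = -250240)
r(u) = -3 - u (r(u) = (u + 3)*(-1) = (3 + u)*(-1) = -3 - u)
r(3)/F = (-3 - 1*3)/(-250240) = (-3 - 3)*(-1/250240) = -6*(-1/250240) = 3/125120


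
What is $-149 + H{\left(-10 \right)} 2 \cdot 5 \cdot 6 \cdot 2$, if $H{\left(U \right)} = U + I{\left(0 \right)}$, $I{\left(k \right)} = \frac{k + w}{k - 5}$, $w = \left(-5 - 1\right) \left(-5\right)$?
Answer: $-2069$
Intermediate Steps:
$w = 30$ ($w = \left(-6\right) \left(-5\right) = 30$)
$I{\left(k \right)} = \frac{30 + k}{-5 + k}$ ($I{\left(k \right)} = \frac{k + 30}{k - 5} = \frac{30 + k}{-5 + k}$)
$H{\left(U \right)} = -6 + U$ ($H{\left(U \right)} = U + \frac{30 + 0}{-5 + 0} = U + \frac{1}{-5} \cdot 30 = U - 6 = -6 + U$)
$-149 + H{\left(-10 \right)} 2 \cdot 5 \cdot 6 \cdot 2 = -149 + \left(-6 - 10\right) 2 \cdot 5 \cdot 6 \cdot 2 = -149 - 16 \cdot 2 \cdot 30 \cdot 2 = -149 - 16 \cdot 60 \cdot 2 = -149 - 1920 = -2069$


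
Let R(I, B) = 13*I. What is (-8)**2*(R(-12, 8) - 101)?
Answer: -16448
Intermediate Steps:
(-8)**2*(R(-12, 8) - 101) = (-8)**2*(13*(-12) - 101) = 64*(-156 - 101) = 64*(-257) = -16448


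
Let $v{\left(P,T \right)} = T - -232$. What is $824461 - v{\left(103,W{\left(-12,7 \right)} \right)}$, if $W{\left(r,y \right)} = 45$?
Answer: $824184$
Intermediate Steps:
$v{\left(P,T \right)} = 232 + T$ ($v{\left(P,T \right)} = T + 232 = 232 + T$)
$824461 - v{\left(103,W{\left(-12,7 \right)} \right)} = 824461 - \left(232 + 45\right) = 824461 - 277 = 824184$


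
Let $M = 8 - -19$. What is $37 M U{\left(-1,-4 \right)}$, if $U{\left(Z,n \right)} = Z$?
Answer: $-999$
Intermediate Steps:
$M = 27$ ($M = 8 + 19 = 27$)
$37 M U{\left(-1,-4 \right)} = 37 \cdot 27 \left(-1\right) = 999 \left(-1\right) = -999$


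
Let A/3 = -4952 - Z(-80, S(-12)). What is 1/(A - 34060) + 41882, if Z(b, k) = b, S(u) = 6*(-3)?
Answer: 2038648231/48676 ≈ 41882.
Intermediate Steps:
S(u) = -18
A = -14616 (A = 3*(-4952 - 1*(-80)) = 3*(-4952 + 80) = 3*(-4872) = -14616)
1/(A - 34060) + 41882 = 1/(-14616 - 34060) + 41882 = 1/(-48676) + 41882 = -1/48676 + 41882 = 2038648231/48676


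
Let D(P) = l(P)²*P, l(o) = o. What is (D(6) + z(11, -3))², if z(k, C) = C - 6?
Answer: 42849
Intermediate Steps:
z(k, C) = -6 + C
D(P) = P³ (D(P) = P²*P = P³)
(D(6) + z(11, -3))² = (6³ + (-6 - 3))² = (216 - 9)² = 207² = 42849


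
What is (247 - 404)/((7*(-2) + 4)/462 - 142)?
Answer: 36267/32807 ≈ 1.1055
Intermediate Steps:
(247 - 404)/((7*(-2) + 4)/462 - 142) = -157/((-14 + 4)*(1/462) - 142) = -157/(-10*1/462 - 142) = -157/(-5/231 - 142) = -157/(-32807/231) = -157*(-231/32807) = 36267/32807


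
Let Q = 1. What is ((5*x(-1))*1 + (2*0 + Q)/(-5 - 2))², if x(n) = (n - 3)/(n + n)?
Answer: 4761/49 ≈ 97.163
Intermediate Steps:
x(n) = (-3 + n)/(2*n) (x(n) = (-3 + n)/((2*n)) = (-3 + n)*(1/(2*n)) = (-3 + n)/(2*n))
((5*x(-1))*1 + (2*0 + Q)/(-5 - 2))² = ((5*((½)*(-3 - 1)/(-1)))*1 + (2*0 + 1)/(-5 - 2))² = ((5*((½)*(-1)*(-4)))*1 + (0 + 1)/(-7))² = ((5*2)*1 + 1*(-⅐))² = (10*1 - ⅐)² = (10 - ⅐)² = (69/7)² = 4761/49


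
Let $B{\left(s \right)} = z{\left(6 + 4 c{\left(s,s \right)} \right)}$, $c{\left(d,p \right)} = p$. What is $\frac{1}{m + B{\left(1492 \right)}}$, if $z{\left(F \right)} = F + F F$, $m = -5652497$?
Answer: $\frac{1}{30042153} \approx 3.3287 \cdot 10^{-8}$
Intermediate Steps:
$z{\left(F \right)} = F + F^{2}$
$B{\left(s \right)} = \left(6 + 4 s\right) \left(7 + 4 s\right)$ ($B{\left(s \right)} = \left(6 + 4 s\right) \left(1 + \left(6 + 4 s\right)\right) = \left(6 + 4 s\right) \left(7 + 4 s\right)$)
$\frac{1}{m + B{\left(1492 \right)}} = \frac{1}{-5652497 + \left(42 + 16 \cdot 1492^{2} + 52 \cdot 1492\right)} = \frac{1}{-5652497 + \left(42 + 16 \cdot 2226064 + 77584\right)} = \frac{1}{-5652497 + \left(42 + 35617024 + 77584\right)} = \frac{1}{-5652497 + 35694650} = \frac{1}{30042153}$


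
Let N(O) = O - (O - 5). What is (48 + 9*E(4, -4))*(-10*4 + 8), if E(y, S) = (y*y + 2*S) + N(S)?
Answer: -5280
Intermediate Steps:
N(O) = 5 (N(O) = O - (-5 + O) = O + (5 - O) = 5)
E(y, S) = 5 + y² + 2*S (E(y, S) = (y*y + 2*S) + 5 = (y² + 2*S) + 5 = 5 + y² + 2*S)
(48 + 9*E(4, -4))*(-10*4 + 8) = (48 + 9*(5 + 4² + 2*(-4)))*(-10*4 + 8) = (48 + 9*(5 + 16 - 8))*(-40 + 8) = (48 + 9*13)*(-32) = (48 + 117)*(-32) = 165*(-32) = -5280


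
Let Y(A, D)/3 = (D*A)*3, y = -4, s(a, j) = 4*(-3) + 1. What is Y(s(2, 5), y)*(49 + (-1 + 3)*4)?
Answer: 22572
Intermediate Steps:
s(a, j) = -11 (s(a, j) = -12 + 1 = -11)
Y(A, D) = 9*A*D (Y(A, D) = 3*((D*A)*3) = 3*((A*D)*3) = 3*(3*A*D) = 9*A*D)
Y(s(2, 5), y)*(49 + (-1 + 3)*4) = (9*(-11)*(-4))*(49 + (-1 + 3)*4) = 396*(49 + 2*4) = 396*(49 + 8) = 396*57 = 22572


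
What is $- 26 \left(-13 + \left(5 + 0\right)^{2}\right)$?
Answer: $-312$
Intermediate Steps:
$- 26 \left(-13 + \left(5 + 0\right)^{2}\right) = - 26 \left(-13 + 5^{2}\right) = - 26 \left(-13 + 25\right) = \left(-26\right) 12 = -312$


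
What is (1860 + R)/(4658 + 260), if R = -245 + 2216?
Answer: 3831/4918 ≈ 0.77898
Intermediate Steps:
R = 1971
(1860 + R)/(4658 + 260) = (1860 + 1971)/(4658 + 260) = 3831/4918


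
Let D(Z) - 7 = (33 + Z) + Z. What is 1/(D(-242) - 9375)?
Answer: -1/9819 ≈ -0.00010184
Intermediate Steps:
D(Z) = 40 + 2*Z (D(Z) = 7 + ((33 + Z) + Z) = 7 + (33 + 2*Z) = 40 + 2*Z)
1/(D(-242) - 9375) = 1/((40 + 2*(-242)) - 9375) = 1/((40 - 484) - 9375) = 1/(-444 - 9375) = 1/(-9819) = -1/9819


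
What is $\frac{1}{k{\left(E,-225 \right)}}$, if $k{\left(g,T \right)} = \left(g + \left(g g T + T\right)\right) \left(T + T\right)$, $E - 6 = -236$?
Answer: $\frac{1}{5356329750} \approx 1.867 \cdot 10^{-10}$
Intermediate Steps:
$E = -230$ ($E = 6 - 236 = -230$)
$k{\left(g,T \right)} = 2 T \left(T + g + T g^{2}\right)$ ($k{\left(g,T \right)} = \left(g + \left(g^{2} T + T\right)\right) 2 T = \left(g + \left(T g^{2} + T\right)\right) 2 T = \left(g + \left(T + T g^{2}\right)\right) 2 T = \left(T + g + T g^{2}\right) 2 T = 2 T \left(T + g + T g^{2}\right)$)
$\frac{1}{k{\left(E,-225 \right)}} = \frac{1}{2 \left(-225\right) \left(-225 - 230 - 225 \left(-230\right)^{2}\right)} = \frac{1}{2 \left(-225\right) \left(-225 - 230 - 11902500\right)} = \frac{1}{2 \left(-225\right) \left(-11902955\right)} = \frac{1}{5356329750}$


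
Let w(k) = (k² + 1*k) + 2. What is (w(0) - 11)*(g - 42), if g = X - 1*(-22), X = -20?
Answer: 360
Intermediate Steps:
w(k) = 2 + k + k² (w(k) = (k² + k) + 2 = (k + k²) + 2 = 2 + k + k²)
g = 2 (g = -20 - 1*(-22) = -20 + 22 = 2)
(w(0) - 11)*(g - 42) = ((2 + 0 + 0²) - 11)*(2 - 42) = ((2 + 0 + 0) - 11)*(-40) = (2 - 11)*(-40) = -9*(-40) = 360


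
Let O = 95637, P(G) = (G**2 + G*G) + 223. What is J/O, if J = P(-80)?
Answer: 4341/31879 ≈ 0.13617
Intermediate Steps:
P(G) = 223 + 2*G**2 (P(G) = (G**2 + G**2) + 223 = 2*G**2 + 223 = 223 + 2*G**2)
J = 13023 (J = 223 + 2*(-80)**2 = 223 + 2*6400 = 223 + 12800 = 13023)
J/O = 13023/95637 = 13023*(1/95637) = 4341/31879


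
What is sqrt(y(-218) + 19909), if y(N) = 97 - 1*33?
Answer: sqrt(19973) ≈ 141.33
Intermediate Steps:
y(N) = 64 (y(N) = 97 - 33 = 64)
sqrt(y(-218) + 19909) = sqrt(64 + 19909) = sqrt(19973)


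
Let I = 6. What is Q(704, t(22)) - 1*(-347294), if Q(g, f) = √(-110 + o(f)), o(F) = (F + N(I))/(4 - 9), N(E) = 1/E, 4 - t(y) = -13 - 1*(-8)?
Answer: 347294 + I*√4026/6 ≈ 3.4729e+5 + 10.575*I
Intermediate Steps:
t(y) = 9 (t(y) = 4 - (-13 - 1*(-8)) = 4 - (-13 + 8) = 4 - 1*(-5) = 4 + 5 = 9)
o(F) = -1/30 - F/5 (o(F) = (F + 1/6)/(4 - 9) = (F + ⅙)/(-5) = (⅙ + F)*(-⅕) = -1/30 - F/5)
Q(g, f) = √(-3301/30 - f/5) (Q(g, f) = √(-110 + (-1/30 - f/5)) = √(-3301/30 - f/5))
Q(704, t(22)) - 1*(-347294) = √(-99030 - 180*9)/30 - 1*(-347294) = √(-99030 - 1620)/30 + 347294 = √(-100650)/30 + 347294 = (5*I*√4026)/30 + 347294 = I*√4026/6 + 347294 = 347294 + I*√4026/6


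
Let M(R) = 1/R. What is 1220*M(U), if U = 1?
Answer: 1220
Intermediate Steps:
M(R) = 1/R
1220*M(U) = 1220/1 = 1220*1 = 1220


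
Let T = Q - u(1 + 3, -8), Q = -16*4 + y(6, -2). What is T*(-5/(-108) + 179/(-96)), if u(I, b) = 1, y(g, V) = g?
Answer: 92689/864 ≈ 107.28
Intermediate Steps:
Q = -58 (Q = -16*4 + 6 = -64 + 6 = -58)
T = -59 (T = -58 - 1*1 = -58 - 1 = -59)
T*(-5/(-108) + 179/(-96)) = -59*(-5/(-108) + 179/(-96)) = -59*(-5*(-1/108) + 179*(-1/96)) = -59*(5/108 - 179/96) = -59*(-1571/864) = 92689/864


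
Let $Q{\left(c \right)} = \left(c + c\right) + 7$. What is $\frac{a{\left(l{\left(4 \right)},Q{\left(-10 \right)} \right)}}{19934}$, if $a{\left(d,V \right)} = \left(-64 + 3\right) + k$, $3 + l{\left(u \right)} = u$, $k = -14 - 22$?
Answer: $- \frac{97}{19934} \approx -0.0048661$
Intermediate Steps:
$k = -36$
$Q{\left(c \right)} = 7 + 2 c$ ($Q{\left(c \right)} = 2 c + 7 = 7 + 2 c$)
$l{\left(u \right)} = -3 + u$
$a{\left(d,V \right)} = -97$ ($a{\left(d,V \right)} = \left(-64 + 3\right) - 36 = -61 - 36 = -97$)
$\frac{a{\left(l{\left(4 \right)},Q{\left(-10 \right)} \right)}}{19934} = - \frac{97}{19934}$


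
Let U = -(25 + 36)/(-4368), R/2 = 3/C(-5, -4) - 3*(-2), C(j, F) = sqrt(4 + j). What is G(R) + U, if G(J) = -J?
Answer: -52355/4368 + 6*I ≈ -11.986 + 6.0*I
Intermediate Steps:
R = 12 - 6*I (R = 2*(3/(sqrt(4 - 5)) - 3*(-2)) = 2*(3/(sqrt(-1)) + 6) = 2*(3/I + 6) = 2*(3*(-I) + 6) = 2*(-3*I + 6) = 2*(6 - 3*I) = 12 - 6*I ≈ 12.0 - 6.0*I)
U = 61/4368 (U = -1*61*(-1/4368) = -61*(-1/4368) = 61/4368 ≈ 0.013965)
G(R) + U = -(12 - 6*I) + 61/4368 = (-12 + 6*I) + 61/4368 = -52355/4368 + 6*I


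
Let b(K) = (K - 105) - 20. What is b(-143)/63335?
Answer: -268/63335 ≈ -0.0042315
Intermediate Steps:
b(K) = -125 + K (b(K) = (-105 + K) - 20 = -125 + K)
b(-143)/63335 = (-125 - 143)/63335 = -268*1/63335 = -268/63335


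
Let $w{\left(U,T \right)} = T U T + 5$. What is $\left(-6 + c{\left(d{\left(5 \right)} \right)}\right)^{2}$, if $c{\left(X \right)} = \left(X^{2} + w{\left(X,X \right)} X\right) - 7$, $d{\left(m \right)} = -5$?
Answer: $374544$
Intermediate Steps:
$w{\left(U,T \right)} = 5 + U T^{2}$ ($w{\left(U,T \right)} = U T^{2} + 5 = 5 + U T^{2}$)
$c{\left(X \right)} = -7 + X^{2} + X \left(5 + X^{3}\right)$ ($c{\left(X \right)} = \left(X^{2} + \left(5 + X X^{2}\right) X\right) - 7 = \left(X^{2} + \left(5 + X^{3}\right) X\right) - 7 = \left(X^{2} + X \left(5 + X^{3}\right)\right) - 7 = -7 + X^{2} + X \left(5 + X^{3}\right)$)
$\left(-6 + c{\left(d{\left(5 \right)} \right)}\right)^{2} = \left(-6 - \left(7 - 25 + 5 \left(5 + \left(-5\right)^{3}\right)\right)\right)^{2} = \left(-6 - \left(-18 + 5 \left(5 - 125\right)\right)\right)^{2} = \left(-6 - -618\right)^{2} = \left(-6 + \left(-7 + 25 + 600\right)\right)^{2} = \left(-6 + 618\right)^{2} = 612^{2} = 374544$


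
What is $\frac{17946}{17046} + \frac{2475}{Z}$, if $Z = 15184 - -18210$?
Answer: $\frac{35637643}{31624118} \approx 1.1269$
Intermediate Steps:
$Z = 33394$ ($Z = 15184 + 18210 = 33394$)
$\frac{17946}{17046} + \frac{2475}{Z} = \frac{17946}{17046} + \frac{2475}{33394} = 17946 \cdot \frac{1}{17046} + 2475 \cdot \frac{1}{33394} = \frac{997}{947} + \frac{2475}{33394} = \frac{35637643}{31624118}$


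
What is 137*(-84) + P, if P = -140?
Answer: -11648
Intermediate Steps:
137*(-84) + P = 137*(-84) - 140 = -11508 - 140 = -11648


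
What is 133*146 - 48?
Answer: 19370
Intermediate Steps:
133*146 - 48 = 19418 - 48 = 19370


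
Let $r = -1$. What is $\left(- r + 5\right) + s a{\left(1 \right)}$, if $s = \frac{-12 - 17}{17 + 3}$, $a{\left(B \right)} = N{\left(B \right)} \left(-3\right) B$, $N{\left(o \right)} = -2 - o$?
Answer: $- \frac{141}{20} \approx -7.05$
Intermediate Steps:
$a{\left(B \right)} = B \left(6 + 3 B\right)$ ($a{\left(B \right)} = \left(-2 - B\right) \left(-3\right) B = \left(6 + 3 B\right) B = B \left(6 + 3 B\right)$)
$s = - \frac{29}{20} \approx -1.45$
$\left(- r + 5\right) + s a{\left(1 \right)} = \left(\left(-1\right) \left(-1\right) + 5\right) - \frac{29 \cdot 3 \cdot 1 \left(2 + 1\right)}{20} = \left(1 + 5\right) - \frac{29 \cdot 3 \cdot 1 \cdot 3}{20} = 6 - \frac{261}{20} = - \frac{141}{20}$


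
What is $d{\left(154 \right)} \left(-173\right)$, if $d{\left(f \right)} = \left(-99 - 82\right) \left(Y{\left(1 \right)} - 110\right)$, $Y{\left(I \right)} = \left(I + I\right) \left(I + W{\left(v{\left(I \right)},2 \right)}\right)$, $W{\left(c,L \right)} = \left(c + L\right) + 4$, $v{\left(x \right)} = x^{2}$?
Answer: $-2943422$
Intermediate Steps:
$W{\left(c,L \right)} = 4 + L + c$ ($W{\left(c,L \right)} = \left(L + c\right) + 4 = 4 + L + c$)
$Y{\left(I \right)} = 2 I \left(6 + I + I^{2}\right)$ ($Y{\left(I \right)} = \left(I + I\right) \left(I + \left(4 + 2 + I^{2}\right)\right) = 2 I \left(I + \left(6 + I^{2}\right)\right) = 2 I \left(6 + I + I^{2}\right)$)
$d{\left(f \right)} = 17014$ ($d{\left(f \right)} = \left(-99 - 82\right) \left(2 \cdot 1 \left(6 + 1 + 1^{2}\right) - 110\right) = - 181 \left(2 \cdot 1 \left(6 + 1 + 1\right) - 110\right) = - 181 \left(2 \cdot 1 \cdot 8 - 110\right) = - 181 \left(16 - 110\right) = \left(-181\right) \left(-94\right) = 17014$)
$d{\left(154 \right)} \left(-173\right) = 17014 \left(-173\right) = -2943422$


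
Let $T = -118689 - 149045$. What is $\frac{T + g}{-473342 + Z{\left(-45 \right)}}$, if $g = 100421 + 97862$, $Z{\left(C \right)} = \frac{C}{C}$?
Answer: $\frac{69451}{473341} \approx 0.14673$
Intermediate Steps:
$Z{\left(C \right)} = 1$
$T = -267734$
$g = 198283$
$\frac{T + g}{-473342 + Z{\left(-45 \right)}} = \frac{-267734 + 198283}{-473342 + 1} = - \frac{69451}{-473341} = \left(-69451\right) \left(- \frac{1}{473341}\right) = \frac{69451}{473341}$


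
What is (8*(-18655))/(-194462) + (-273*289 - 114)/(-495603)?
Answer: 4962690489/5354219477 ≈ 0.92687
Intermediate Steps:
(8*(-18655))/(-194462) + (-273*289 - 114)/(-495603) = -149240*(-1/194462) + (-78897 - 114)*(-1/495603) = 74620/97231 - 79011*(-1/495603) = 74620/97231 + 8779/55067 = 4962690489/5354219477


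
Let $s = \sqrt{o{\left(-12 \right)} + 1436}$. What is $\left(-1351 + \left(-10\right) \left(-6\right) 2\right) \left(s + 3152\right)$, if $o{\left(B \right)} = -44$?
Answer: $-3880112 - 4924 \sqrt{87} \approx -3.926 \cdot 10^{6}$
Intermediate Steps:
$s = 4 \sqrt{87}$ ($s = \sqrt{-44 + 1436} = \sqrt{1392} = 4 \sqrt{87} \approx 37.31$)
$\left(-1351 + \left(-10\right) \left(-6\right) 2\right) \left(s + 3152\right) = \left(-1351 + \left(-10\right) \left(-6\right) 2\right) \left(4 \sqrt{87} + 3152\right) = \left(-1351 + 60 \cdot 2\right) \left(3152 + 4 \sqrt{87}\right) = \left(-1351 + 120\right) \left(3152 + 4 \sqrt{87}\right) = - 1231 \left(3152 + 4 \sqrt{87}\right) = -3880112 - 4924 \sqrt{87}$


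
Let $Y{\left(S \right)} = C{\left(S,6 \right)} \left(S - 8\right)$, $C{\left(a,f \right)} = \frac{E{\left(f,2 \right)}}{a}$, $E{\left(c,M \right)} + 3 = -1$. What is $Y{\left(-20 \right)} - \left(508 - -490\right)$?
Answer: $- \frac{5018}{5} \approx -1003.6$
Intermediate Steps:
$E{\left(c,M \right)} = -4$ ($E{\left(c,M \right)} = -3 - 1 = -4$)
$C{\left(a,f \right)} = - \frac{4}{a}$
$Y{\left(S \right)} = - \frac{4 \left(-8 + S\right)}{S}$ ($Y{\left(S \right)} = - \frac{4}{S} \left(S - 8\right) = - \frac{4}{S} \left(-8 + S\right) = - \frac{4 \left(-8 + S\right)}{S}$)
$Y{\left(-20 \right)} - \left(508 - -490\right) = \left(-4 + \frac{32}{-20}\right) - \left(508 - -490\right) = \left(-4 + 32 \left(- \frac{1}{20}\right)\right) - \left(508 + 490\right) = \left(-4 - \frac{8}{5}\right) - 998 = - \frac{28}{5} - 998 = - \frac{5018}{5}$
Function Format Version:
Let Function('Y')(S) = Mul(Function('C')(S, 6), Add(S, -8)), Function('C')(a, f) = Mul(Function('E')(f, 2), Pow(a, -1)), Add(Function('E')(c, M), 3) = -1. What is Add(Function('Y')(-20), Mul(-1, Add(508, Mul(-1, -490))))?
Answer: Rational(-5018, 5) ≈ -1003.6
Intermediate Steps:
Function('E')(c, M) = -4 (Function('E')(c, M) = Add(-3, -1) = -4)
Function('C')(a, f) = Mul(-4, Pow(a, -1))
Function('Y')(S) = Mul(-4, Pow(S, -1), Add(-8, S)) (Function('Y')(S) = Mul(Mul(-4, Pow(S, -1)), Add(S, -8)) = Mul(Mul(-4, Pow(S, -1)), Add(-8, S)) = Mul(-4, Pow(S, -1), Add(-8, S)))
Add(Function('Y')(-20), Mul(-1, Add(508, Mul(-1, -490)))) = Add(Add(-4, Mul(32, Pow(-20, -1))), Mul(-1, Add(508, Mul(-1, -490)))) = Add(Add(-4, Mul(32, Rational(-1, 20))), Mul(-1, Add(508, 490))) = Add(Add(-4, Rational(-8, 5)), Mul(-1, 998)) = Add(Rational(-28, 5), -998) = Rational(-5018, 5)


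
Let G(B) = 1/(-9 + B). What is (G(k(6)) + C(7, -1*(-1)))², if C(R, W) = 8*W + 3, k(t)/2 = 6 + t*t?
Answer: 682276/5625 ≈ 121.29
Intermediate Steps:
k(t) = 12 + 2*t² (k(t) = 2*(6 + t*t) = 2*(6 + t²) = 12 + 2*t²)
C(R, W) = 3 + 8*W
(G(k(6)) + C(7, -1*(-1)))² = (1/(-9 + (12 + 2*6²)) + (3 + 8*(-1*(-1))))² = (1/(-9 + (12 + 2*36)) + (3 + 8*1))² = (1/(-9 + (12 + 72)) + (3 + 8))² = (1/(-9 + 84) + 11)² = (1/75 + 11)² = (826/75)² = 682276/5625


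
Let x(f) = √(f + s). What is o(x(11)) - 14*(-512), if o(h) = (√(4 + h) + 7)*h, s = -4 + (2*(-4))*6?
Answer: 7168 + I*√41*(7 + √(4 + I*√41)) ≈ 7159.5 + 60.209*I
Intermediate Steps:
s = -52 (s = -4 - 8*6 = -4 - 48 = -52)
x(f) = √(-52 + f) (x(f) = √(f - 52) = √(-52 + f))
o(h) = h*(7 + √(4 + h)) (o(h) = (7 + √(4 + h))*h = h*(7 + √(4 + h)))
o(x(11)) - 14*(-512) = √(-52 + 11)*(7 + √(4 + √(-52 + 11))) - 14*(-512) = √(-41)*(7 + √(4 + √(-41))) + 7168 = (I*√41)*(7 + √(4 + I*√41)) + 7168 = I*√41*(7 + √(4 + I*√41)) + 7168 = 7168 + I*√41*(7 + √(4 + I*√41))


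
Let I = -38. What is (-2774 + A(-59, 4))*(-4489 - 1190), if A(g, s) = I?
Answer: 15969348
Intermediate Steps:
A(g, s) = -38
(-2774 + A(-59, 4))*(-4489 - 1190) = (-2774 - 38)*(-4489 - 1190) = -2812*(-5679) = 15969348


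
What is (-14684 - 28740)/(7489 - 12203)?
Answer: 21712/2357 ≈ 9.2117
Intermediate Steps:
(-14684 - 28740)/(7489 - 12203) = -43424/(-4714) = -43424*(-1/4714) = 21712/2357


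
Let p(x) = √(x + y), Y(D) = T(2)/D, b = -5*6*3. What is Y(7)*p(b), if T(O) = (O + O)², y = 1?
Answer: 16*I*√89/7 ≈ 21.563*I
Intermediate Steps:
b = -90 (b = -30*3 = -90)
T(O) = 4*O² (T(O) = (2*O)² = 4*O²)
Y(D) = 16/D (Y(D) = (4*2²)/D = (4*4)/D = 16/D)
p(x) = √(1 + x) (p(x) = √(x + 1) = √(1 + x))
Y(7)*p(b) = (16/7)*√(1 - 90) = (16*(⅐))*√(-89) = 16*(I*√89)/7 = 16*I*√89/7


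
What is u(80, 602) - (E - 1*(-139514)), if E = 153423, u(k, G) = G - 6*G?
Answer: -295947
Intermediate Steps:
u(k, G) = -5*G
u(80, 602) - (E - 1*(-139514)) = -5*602 - (153423 - 1*(-139514)) = -3010 - (153423 + 139514) = -3010 - 1*292937 = -3010 - 292937 = -295947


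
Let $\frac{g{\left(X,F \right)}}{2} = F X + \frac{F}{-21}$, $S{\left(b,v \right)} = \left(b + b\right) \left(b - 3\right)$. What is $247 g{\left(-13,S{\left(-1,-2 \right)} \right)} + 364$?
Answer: $- \frac{1075204}{21} \approx -51200.0$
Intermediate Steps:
$S{\left(b,v \right)} = 2 b \left(-3 + b\right)$
$g{\left(X,F \right)} = - \frac{2 F}{21} + 2 F X$ ($g{\left(X,F \right)} = 2 \left(F X + \frac{F}{-21}\right) = 2 \left(F X + F \left(- \frac{1}{21}\right)\right) = 2 \left(F X - \frac{F}{21}\right) = 2 \left(- \frac{F}{21} + F X\right) = - \frac{2 F}{21} + 2 F X$)
$247 g{\left(-13,S{\left(-1,-2 \right)} \right)} + 364 = 247 \frac{2 \cdot 2 \left(-1\right) \left(-3 - 1\right) \left(-1 + 21 \left(-13\right)\right)}{21} + 364 = 247 \frac{2 \cdot 2 \left(-1\right) \left(-4\right) \left(-1 - 273\right)}{21} + 364 = 247 \cdot \frac{2}{21} \cdot 8 \left(-274\right) + 364 = 247 \left(- \frac{4384}{21}\right) + 364 = - \frac{1082848}{21} + 364 = - \frac{1075204}{21}$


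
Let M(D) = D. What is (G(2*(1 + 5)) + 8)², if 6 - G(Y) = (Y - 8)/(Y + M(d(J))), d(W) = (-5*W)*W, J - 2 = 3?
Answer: 2515396/12769 ≈ 196.99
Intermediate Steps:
J = 5 (J = 2 + 3 = 5)
d(W) = -5*W²
G(Y) = 6 - (-8 + Y)/(-125 + Y) (G(Y) = 6 - (Y - 8)/(Y - 5*5²) = 6 - (-8 + Y)/(Y - 5*25) = 6 - (-8 + Y)/(Y - 125) = 6 - (-8 + Y)/(-125 + Y))
(G(2*(1 + 5)) + 8)² = ((-742 + 5*(2*(1 + 5)))/(-125 + 2*(1 + 5)) + 8)² = ((-742 + 5*(2*6))/(-125 + 2*6) + 8)² = ((-742 + 5*12)/(-125 + 12) + 8)² = ((-742 + 60)/(-113) + 8)² = (-1/113*(-682) + 8)² = (682/113 + 8)² = (1586/113)² = 2515396/12769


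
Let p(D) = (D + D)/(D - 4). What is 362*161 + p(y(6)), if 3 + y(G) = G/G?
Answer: 174848/3 ≈ 58283.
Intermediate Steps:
y(G) = -2 (y(G) = -3 + G/G = -3 + 1 = -2)
p(D) = 2*D/(-4 + D) (p(D) = (2*D)/(-4 + D) = 2*D/(-4 + D))
362*161 + p(y(6)) = 362*161 + 2*(-2)/(-4 - 2) = 58282 + 2*(-2)/(-6) = 58282 + 2*(-2)*(-1/6) = 58282 + 2/3 = 174848/3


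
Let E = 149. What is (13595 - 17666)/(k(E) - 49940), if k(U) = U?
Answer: 1357/16597 ≈ 0.081762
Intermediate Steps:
(13595 - 17666)/(k(E) - 49940) = (13595 - 17666)/(149 - 49940) = -4071/(-49791) = -4071*(-1/49791) = 1357/16597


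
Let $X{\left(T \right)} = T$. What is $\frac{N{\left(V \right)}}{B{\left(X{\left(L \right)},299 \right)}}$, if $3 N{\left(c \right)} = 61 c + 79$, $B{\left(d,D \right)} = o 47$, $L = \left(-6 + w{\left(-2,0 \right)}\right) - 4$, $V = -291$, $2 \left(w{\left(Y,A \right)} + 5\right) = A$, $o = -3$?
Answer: $\frac{376}{9} \approx 41.778$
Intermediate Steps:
$w{\left(Y,A \right)} = -5 + \frac{A}{2}$
$L = -15$ ($L = \left(-6 + \left(-5 + \frac{1}{2} \cdot 0\right)\right) - 4 = \left(-6 + \left(-5 + 0\right)\right) - 4 = \left(-6 - 5\right) - 4 = -11 - 4 = -15$)
$B{\left(d,D \right)} = -141$ ($B{\left(d,D \right)} = \left(-3\right) 47 = -141$)
$N{\left(c \right)} = \frac{79}{3} + \frac{61 c}{3}$ ($N{\left(c \right)} = \frac{61 c + 79}{3} = \frac{79 + 61 c}{3} = \frac{79}{3} + \frac{61 c}{3}$)
$\frac{N{\left(V \right)}}{B{\left(X{\left(L \right)},299 \right)}} = \frac{\frac{79}{3} + \frac{61}{3} \left(-291\right)}{-141} = \left(\frac{79}{3} - 5917\right) \left(- \frac{1}{141}\right) = \left(- \frac{17672}{3}\right) \left(- \frac{1}{141}\right) = \frac{376}{9}$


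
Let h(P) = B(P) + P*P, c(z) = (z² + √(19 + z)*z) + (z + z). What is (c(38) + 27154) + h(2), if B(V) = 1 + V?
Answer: 28681 + 38*√57 ≈ 28968.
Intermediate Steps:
c(z) = z² + 2*z + z*√(19 + z) (c(z) = (z² + z*√(19 + z)) + 2*z = z² + 2*z + z*√(19 + z))
h(P) = 1 + P + P² (h(P) = (1 + P) + P*P = (1 + P) + P² = 1 + P + P²)
(c(38) + 27154) + h(2) = (38*(2 + 38 + √(19 + 38)) + 27154) + (1 + 2 + 2²) = (38*(2 + 38 + √57) + 27154) + (1 + 2 + 4) = (38*(40 + √57) + 27154) + 7 = ((1520 + 38*√57) + 27154) + 7 = (28674 + 38*√57) + 7 = 28681 + 38*√57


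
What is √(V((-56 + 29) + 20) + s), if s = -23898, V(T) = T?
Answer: I*√23905 ≈ 154.61*I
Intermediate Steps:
√(V((-56 + 29) + 20) + s) = √(((-56 + 29) + 20) - 23898) = √((-27 + 20) - 23898) = √(-7 - 23898) = √(-23905) = I*√23905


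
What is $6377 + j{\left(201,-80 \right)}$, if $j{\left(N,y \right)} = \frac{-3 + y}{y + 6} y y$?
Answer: $\frac{501549}{37} \approx 13555.0$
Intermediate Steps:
$j{\left(N,y \right)} = \frac{y^{2} \left(-3 + y\right)}{6 + y}$ ($j{\left(N,y \right)} = \frac{-3 + y}{6 + y} y y = \frac{y \left(-3 + y\right)}{6 + y} y = \frac{y^{2} \left(-3 + y\right)}{6 + y}$)
$6377 + j{\left(201,-80 \right)} = 6377 + \frac{\left(-80\right)^{2} \left(-3 - 80\right)}{6 - 80} = 6377 + 6400 \frac{1}{-74} \left(-83\right) = 6377 + 6400 \left(- \frac{1}{74}\right) \left(-83\right) = 6377 + \frac{265600}{37} = \frac{501549}{37}$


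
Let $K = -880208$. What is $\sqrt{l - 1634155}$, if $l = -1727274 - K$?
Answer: $i \sqrt{2481221} \approx 1575.2 i$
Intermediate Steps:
$l = -847066$ ($l = -1727274 - -880208 = -1727274 + 880208 = -847066$)
$\sqrt{l - 1634155} = \sqrt{-847066 - 1634155} = \sqrt{-2481221} = i \sqrt{2481221}$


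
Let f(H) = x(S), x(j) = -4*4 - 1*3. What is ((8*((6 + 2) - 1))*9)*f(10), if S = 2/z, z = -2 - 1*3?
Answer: -9576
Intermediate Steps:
z = -5 (z = -2 - 3 = -5)
S = -⅖ (S = 2/(-5) = 2*(-⅕) = -⅖ ≈ -0.40000)
x(j) = -19 (x(j) = -16 - 3 = -19)
f(H) = -19
((8*((6 + 2) - 1))*9)*f(10) = ((8*((6 + 2) - 1))*9)*(-19) = ((8*(8 - 1))*9)*(-19) = ((8*7)*9)*(-19) = (56*9)*(-19) = 504*(-19) = -9576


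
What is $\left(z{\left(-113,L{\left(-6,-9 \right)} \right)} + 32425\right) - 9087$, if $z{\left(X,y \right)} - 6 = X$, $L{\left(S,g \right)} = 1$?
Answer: $23231$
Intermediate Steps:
$z{\left(X,y \right)} = 6 + X$
$\left(z{\left(-113,L{\left(-6,-9 \right)} \right)} + 32425\right) - 9087 = \left(\left(6 - 113\right) + 32425\right) - 9087 = \left(-107 + 32425\right) - 9087 = 32318 - 9087 = 23231$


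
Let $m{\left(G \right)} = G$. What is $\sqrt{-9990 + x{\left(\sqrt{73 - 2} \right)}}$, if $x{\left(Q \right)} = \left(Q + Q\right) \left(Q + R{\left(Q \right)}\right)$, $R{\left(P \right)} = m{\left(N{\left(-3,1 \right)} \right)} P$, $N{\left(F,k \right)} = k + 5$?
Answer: $2 i \sqrt{2249} \approx 94.847 i$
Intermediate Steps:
$N{\left(F,k \right)} = 5 + k$
$R{\left(P \right)} = 6 P$ ($R{\left(P \right)} = \left(5 + 1\right) P = 6 P$)
$x{\left(Q \right)} = 14 Q^{2}$ ($x{\left(Q \right)} = \left(Q + Q\right) \left(Q + 6 Q\right) = 2 Q 7 Q = 14 Q^{2}$)
$\sqrt{-9990 + x{\left(\sqrt{73 - 2} \right)}} = \sqrt{-9990 + 14 \left(\sqrt{73 - 2}\right)^{2}} = \sqrt{-9990 + 14 \left(\sqrt{71}\right)^{2}} = \sqrt{-9990 + 14 \cdot 71} = \sqrt{-9990 + 994} = \sqrt{-8996} = 2 i \sqrt{2249}$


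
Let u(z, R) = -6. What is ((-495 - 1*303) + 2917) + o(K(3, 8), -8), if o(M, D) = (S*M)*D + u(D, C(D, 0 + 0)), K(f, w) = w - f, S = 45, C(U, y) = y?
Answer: 313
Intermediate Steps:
o(M, D) = -6 + 45*D*M (o(M, D) = (45*M)*D - 6 = 45*D*M - 6 = -6 + 45*D*M)
((-495 - 1*303) + 2917) + o(K(3, 8), -8) = ((-495 - 1*303) + 2917) + (-6 + 45*(-8)*(8 - 1*3)) = ((-495 - 303) + 2917) + (-6 + 45*(-8)*(8 - 3)) = (-798 + 2917) + (-6 + 45*(-8)*5) = 2119 + (-6 - 1800) = 2119 - 1806 = 313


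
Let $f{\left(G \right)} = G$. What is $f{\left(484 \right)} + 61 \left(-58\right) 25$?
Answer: $-87966$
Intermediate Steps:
$f{\left(484 \right)} + 61 \left(-58\right) 25 = 484 + 61 \left(-58\right) 25 = 484 - 88450 = -87966$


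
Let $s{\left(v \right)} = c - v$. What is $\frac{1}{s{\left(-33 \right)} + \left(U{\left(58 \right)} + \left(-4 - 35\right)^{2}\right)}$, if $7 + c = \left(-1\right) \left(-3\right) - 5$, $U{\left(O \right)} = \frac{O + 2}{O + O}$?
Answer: $\frac{29}{44820} \approx 0.00064703$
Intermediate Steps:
$U{\left(O \right)} = \frac{2 + O}{2 O}$
$c = -9$ ($c = -7 - 2 = -9$)
$s{\left(v \right)} = -9 - v$
$\frac{1}{s{\left(-33 \right)} + \left(U{\left(58 \right)} + \left(-4 - 35\right)^{2}\right)} = \frac{1}{\left(-9 - -33\right) + \left(\frac{2 + 58}{2 \cdot 58} + \left(-4 - 35\right)^{2}\right)} = \frac{1}{\left(-9 + 33\right) + \left(\frac{1}{2} \cdot \frac{1}{58} \cdot 60 + \left(-39\right)^{2}\right)} = \frac{1}{24 + \left(\frac{15}{29} + 1521\right)} = \frac{1}{24 + \frac{44124}{29}} = \frac{1}{\frac{44820}{29}} = \frac{29}{44820}$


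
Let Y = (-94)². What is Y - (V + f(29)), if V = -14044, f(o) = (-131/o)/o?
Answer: 19242211/841 ≈ 22880.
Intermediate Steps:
f(o) = -131/o²
Y = 8836
Y - (V + f(29)) = 8836 - (-14044 - 131/29²) = 8836 - (-14044 - 131*1/841) = 8836 - (-14044 - 131/841) = 8836 - 1*(-11811135/841) = 8836 + 11811135/841 = 19242211/841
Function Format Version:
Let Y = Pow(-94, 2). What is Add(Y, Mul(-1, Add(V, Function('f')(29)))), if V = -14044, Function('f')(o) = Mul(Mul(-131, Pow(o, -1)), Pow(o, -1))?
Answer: Rational(19242211, 841) ≈ 22880.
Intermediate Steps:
Function('f')(o) = Mul(-131, Pow(o, -2))
Y = 8836
Add(Y, Mul(-1, Add(V, Function('f')(29)))) = Add(8836, Mul(-1, Add(-14044, Mul(-131, Pow(29, -2))))) = Add(8836, Mul(-1, Add(-14044, Mul(-131, Rational(1, 841))))) = Add(8836, Mul(-1, Add(-14044, Rational(-131, 841)))) = Add(8836, Mul(-1, Rational(-11811135, 841))) = Add(8836, Rational(11811135, 841)) = Rational(19242211, 841)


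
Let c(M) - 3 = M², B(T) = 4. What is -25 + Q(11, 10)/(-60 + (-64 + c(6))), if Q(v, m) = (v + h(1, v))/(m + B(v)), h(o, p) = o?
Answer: -14881/595 ≈ -25.010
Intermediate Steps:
c(M) = 3 + M²
Q(v, m) = (1 + v)/(4 + m) (Q(v, m) = (v + 1)/(m + 4) = (1 + v)/(4 + m))
-25 + Q(11, 10)/(-60 + (-64 + c(6))) = -25 + ((1 + 11)/(4 + 10))/(-60 + (-64 + (3 + 6²))) = -25 + (12/14)/(-60 + (-64 + (3 + 36))) = -25 + ((1/14)*12)/(-60 + (-64 + 39)) = -25 + 6/(7*(-60 - 25)) = -25 + (6/7)/(-85) = -25 + (6/7)*(-1/85) = -25 - 6/595 = -14881/595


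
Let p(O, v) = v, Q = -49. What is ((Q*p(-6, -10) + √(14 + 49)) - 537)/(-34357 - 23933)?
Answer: 47/58290 - √7/19430 ≈ 0.00067015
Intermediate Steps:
((Q*p(-6, -10) + √(14 + 49)) - 537)/(-34357 - 23933) = ((-49*(-10) + √(14 + 49)) - 537)/(-34357 - 23933) = ((490 + √63) - 537)/(-58290) = ((490 + 3*√7) - 537)*(-1/58290) = (-47 + 3*√7)*(-1/58290) = 47/58290 - √7/19430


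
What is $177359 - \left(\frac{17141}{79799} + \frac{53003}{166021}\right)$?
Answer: $\frac{2349699898741303}{13248309779} \approx 1.7736 \cdot 10^{5}$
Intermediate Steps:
$177359 - \left(\frac{17141}{79799} + \frac{53003}{166021}\right) = 177359 - \frac{7075352358}{13248309779} = \frac{2349699898741303}{13248309779}$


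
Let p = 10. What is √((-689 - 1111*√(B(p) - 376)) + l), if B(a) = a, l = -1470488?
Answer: √(-1471177 - 1111*I*√366) ≈ 8.762 - 1213.0*I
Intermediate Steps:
√((-689 - 1111*√(B(p) - 376)) + l) = √((-689 - 1111*√(10 - 376)) - 1470488) = √((-689 - 1111*I*√366) - 1470488) = √(-1471177 - 1111*I*√366)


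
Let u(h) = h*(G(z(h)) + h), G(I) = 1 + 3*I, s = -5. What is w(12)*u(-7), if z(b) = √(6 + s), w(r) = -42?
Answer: -882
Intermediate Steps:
z(b) = 1 (z(b) = √(6 - 5) = √1 = 1)
u(h) = h*(4 + h) (u(h) = h*((1 + 3*1) + h) = h*((1 + 3) + h) = h*(4 + h))
w(12)*u(-7) = -(-294)*(4 - 7) = -(-294)*(-3) = -42*21 = -882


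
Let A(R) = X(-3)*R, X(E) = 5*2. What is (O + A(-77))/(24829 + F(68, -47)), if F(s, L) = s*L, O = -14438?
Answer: -15208/21633 ≈ -0.70300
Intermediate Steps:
X(E) = 10
F(s, L) = L*s
A(R) = 10*R
(O + A(-77))/(24829 + F(68, -47)) = (-14438 + 10*(-77))/(24829 - 47*68) = (-14438 - 770)/(24829 - 3196) = -15208/21633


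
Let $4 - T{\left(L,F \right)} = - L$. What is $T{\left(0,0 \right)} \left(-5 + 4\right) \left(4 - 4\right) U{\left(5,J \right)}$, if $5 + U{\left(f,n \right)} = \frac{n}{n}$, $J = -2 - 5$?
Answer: $0$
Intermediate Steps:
$T{\left(L,F \right)} = 4 + L$ ($T{\left(L,F \right)} = 4 - - L = 4 + L$)
$J = -7$ ($J = -2 - 5 = -7$)
$U{\left(f,n \right)} = -4$ ($U{\left(f,n \right)} = -5 + \frac{n}{n} = -5 + 1 = -4$)
$T{\left(0,0 \right)} \left(-5 + 4\right) \left(4 - 4\right) U{\left(5,J \right)} = \left(4 + 0\right) \left(-5 + 4\right) \left(4 - 4\right) \left(-4\right) = 4 \left(-1\right) 0 \left(-4\right) = \left(-4\right) 0 = 0$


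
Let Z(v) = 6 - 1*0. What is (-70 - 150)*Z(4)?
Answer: -1320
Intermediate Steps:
Z(v) = 6 (Z(v) = 6 + 0 = 6)
(-70 - 150)*Z(4) = (-70 - 150)*6 = -220*6 = -1320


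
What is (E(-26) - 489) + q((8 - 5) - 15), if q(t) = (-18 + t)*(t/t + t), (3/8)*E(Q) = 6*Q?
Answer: -575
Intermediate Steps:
E(Q) = 16*Q (E(Q) = 8*(6*Q)/3 = 16*Q)
q(t) = (1 + t)*(-18 + t) (q(t) = (-18 + t)*(1 + t) = (1 + t)*(-18 + t))
(E(-26) - 489) + q((8 - 5) - 15) = (16*(-26) - 489) + (-18 + ((8 - 5) - 15)² - 17*((8 - 5) - 15)) = (-416 - 489) + (-18 + (3 - 15)² - 17*(3 - 15)) = -905 + (-18 + (-12)² - 17*(-12)) = -905 + (-18 + 144 + 204) = -905 + 330 = -575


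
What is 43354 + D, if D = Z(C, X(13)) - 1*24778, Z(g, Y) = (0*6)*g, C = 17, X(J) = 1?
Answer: 18576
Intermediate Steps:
Z(g, Y) = 0 (Z(g, Y) = 0*g = 0)
D = -24778 (D = 0 - 1*24778 = 0 - 24778 = -24778)
43354 + D = 43354 - 24778 = 18576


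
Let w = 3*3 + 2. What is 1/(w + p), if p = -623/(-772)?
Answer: 772/9115 ≈ 0.084696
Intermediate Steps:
p = 623/772 (p = -623*(-1/772) = 623/772 ≈ 0.80699)
w = 11 (w = 9 + 2 = 11)
1/(w + p) = 1/(11 + 623/772) = 1/(9115/772) = 772/9115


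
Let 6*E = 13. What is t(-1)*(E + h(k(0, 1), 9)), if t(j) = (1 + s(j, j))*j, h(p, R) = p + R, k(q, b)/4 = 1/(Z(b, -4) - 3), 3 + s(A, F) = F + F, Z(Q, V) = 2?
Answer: 86/3 ≈ 28.667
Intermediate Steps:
E = 13/6 (E = (1/6)*13 = 13/6 ≈ 2.1667)
s(A, F) = -3 + 2*F (s(A, F) = -3 + (F + F) = -3 + 2*F)
k(q, b) = -4 (k(q, b) = 4/(2 - 3) = 4/(-1) = 4*(-1) = -4)
h(p, R) = R + p
t(j) = j*(-2 + 2*j) (t(j) = (1 + (-3 + 2*j))*j = (-2 + 2*j)*j = j*(-2 + 2*j))
t(-1)*(E + h(k(0, 1), 9)) = (2*(-1)*(-1 - 1))*(13/6 + (9 - 4)) = (2*(-1)*(-2))*(13/6 + 5) = 4*(43/6) = 86/3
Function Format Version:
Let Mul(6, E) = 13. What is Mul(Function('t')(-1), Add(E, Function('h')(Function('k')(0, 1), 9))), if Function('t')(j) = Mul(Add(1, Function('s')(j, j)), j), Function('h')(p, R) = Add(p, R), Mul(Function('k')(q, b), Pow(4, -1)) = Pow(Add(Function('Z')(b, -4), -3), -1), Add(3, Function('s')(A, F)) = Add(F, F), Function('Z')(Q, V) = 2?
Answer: Rational(86, 3) ≈ 28.667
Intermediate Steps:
E = Rational(13, 6) (E = Mul(Rational(1, 6), 13) = Rational(13, 6) ≈ 2.1667)
Function('s')(A, F) = Add(-3, Mul(2, F)) (Function('s')(A, F) = Add(-3, Add(F, F)) = Add(-3, Mul(2, F)))
Function('k')(q, b) = -4 (Function('k')(q, b) = Mul(4, Pow(Add(2, -3), -1)) = Mul(4, Pow(-1, -1)) = Mul(4, -1) = -4)
Function('h')(p, R) = Add(R, p)
Function('t')(j) = Mul(j, Add(-2, Mul(2, j))) (Function('t')(j) = Mul(Add(1, Add(-3, Mul(2, j))), j) = Mul(Add(-2, Mul(2, j)), j) = Mul(j, Add(-2, Mul(2, j))))
Mul(Function('t')(-1), Add(E, Function('h')(Function('k')(0, 1), 9))) = Mul(Mul(2, -1, Add(-1, -1)), Add(Rational(13, 6), Add(9, -4))) = Mul(Mul(2, -1, -2), Add(Rational(13, 6), 5)) = Mul(4, Rational(43, 6)) = Rational(86, 3)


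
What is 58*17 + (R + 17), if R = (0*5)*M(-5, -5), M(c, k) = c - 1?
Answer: 1003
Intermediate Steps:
M(c, k) = -1 + c
R = 0 (R = (0*5)*(-1 - 5) = 0*(-6) = 0)
58*17 + (R + 17) = 58*17 + (0 + 17) = 986 + 17 = 1003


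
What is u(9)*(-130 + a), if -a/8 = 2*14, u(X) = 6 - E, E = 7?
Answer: 354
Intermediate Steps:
u(X) = -1 (u(X) = 6 - 1*7 = 6 - 7 = -1)
a = -224 (a = -16*14 = -8*28 = -224)
u(9)*(-130 + a) = -(-130 - 224) = -1*(-354) = 354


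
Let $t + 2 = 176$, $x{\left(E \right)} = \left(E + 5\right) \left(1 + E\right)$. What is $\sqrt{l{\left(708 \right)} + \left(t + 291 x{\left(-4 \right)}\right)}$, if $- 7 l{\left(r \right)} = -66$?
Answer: $\frac{i \sqrt{33789}}{7} \approx 26.26 i$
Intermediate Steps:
$x{\left(E \right)} = \left(1 + E\right) \left(5 + E\right)$ ($x{\left(E \right)} = \left(5 + E\right) \left(1 + E\right) = \left(1 + E\right) \left(5 + E\right)$)
$t = 174$ ($t = -2 + 176 = 174$)
$l{\left(r \right)} = \frac{66}{7}$ ($l{\left(r \right)} = \left(- \frac{1}{7}\right) \left(-66\right) = \frac{66}{7}$)
$\sqrt{l{\left(708 \right)} + \left(t + 291 x{\left(-4 \right)}\right)} = \sqrt{\frac{66}{7} + \left(174 + 291 \left(5 + \left(-4\right)^{2} + 6 \left(-4\right)\right)\right)} = \sqrt{\frac{66}{7} + \left(174 + 291 \left(5 + 16 - 24\right)\right)} = \sqrt{\frac{66}{7} + \left(174 + 291 \left(-3\right)\right)} = \sqrt{\frac{66}{7} + \left(174 - 873\right)} = \sqrt{\frac{66}{7} - 699} = \sqrt{- \frac{4827}{7}} = \frac{i \sqrt{33789}}{7}$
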